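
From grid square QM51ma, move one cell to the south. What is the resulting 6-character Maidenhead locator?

QM50mx

Latitude subsquare a = 0; −1 → -1, wraps to 23 = x, carry into square.
Latitude square 1; −1 → 0.
The longitude characters are unchanged.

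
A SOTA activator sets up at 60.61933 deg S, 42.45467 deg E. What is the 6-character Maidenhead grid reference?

Add 180° to longitude and 90° to latitude: 222.4547, 29.3807.
Field: 222.4547/20 → 11 → L, 29.3807/10 → 2 → C; chars LC.
Square: 2.4547/2 → 1, 9.3807/1 → 9; chars 19.
Subsquare: 0.4547/0.0833333 → 5 → f, 0.3807/0.0416667 → 9 → j; chars fj.

LC19fj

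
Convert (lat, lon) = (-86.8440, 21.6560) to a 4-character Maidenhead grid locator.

Shift to the Maidenhead origin (180°W, 90°S): lon 201.66, lat 3.16.
Field: 201.66/20 → 10 → K, 3.16/10 → 0 → A; chars KA.
Square: 1.66/2 → 0, 3.16/1 → 3; chars 03.

KA03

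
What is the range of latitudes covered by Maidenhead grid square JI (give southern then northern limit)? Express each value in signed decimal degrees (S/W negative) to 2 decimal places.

-10.00, 0.00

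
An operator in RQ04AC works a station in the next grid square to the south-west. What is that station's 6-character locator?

QQ94xb

Longitude subsquare a = 0; −1 → -1, wraps to 23 = x, carry into square.
Longitude square 0; −1 → -1, wraps to 9, carry into field.
Longitude field R = 17; −1 → 16 = Q.
Latitude subsquare c = 2; −1 → 1 = b.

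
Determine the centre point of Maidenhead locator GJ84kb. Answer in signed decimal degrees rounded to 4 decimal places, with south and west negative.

Field G=6, J=9: +6·20° lon, +9·10° lat → SW at lon -60°, lat 0°.
Square 8, 4: +8·2° lon, +4·1° lat → SW at lon -44°, lat 4°.
Subsquare k=10, b=1: +10·0.0833333° lon, +1·0.0416667° lat → SW at lon -43.1667°, lat 4.04167°.
Cell spans 0.0833333° lon × 0.0416667° lat. Centre is SW corner plus half of each.
latitude 4.0625, longitude -43.1250.

4.0625, -43.1250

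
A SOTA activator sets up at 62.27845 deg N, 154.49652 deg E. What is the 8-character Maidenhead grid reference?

QP72fg96

Offset from 180°W / 90°S: lon 334.49652°, lat 152.27845°.
Field: lon ⌊334.49652/20⌋ = 16 → Q; lat ⌊152.27845/10⌋ = 15 → P.
Square: lon ⌊14.49652/2⌋ = 7; lat ⌊2.27845/1⌋ = 2.
Subsquare: lon ⌊0.49652/0.0833333⌋ = 5 → f; lat ⌊0.27845/0.0416667⌋ = 6 → g.
Extended square: lon ⌊0.07985/0.00833333⌋ = 9; lat ⌊0.02845/0.00416667⌋ = 6.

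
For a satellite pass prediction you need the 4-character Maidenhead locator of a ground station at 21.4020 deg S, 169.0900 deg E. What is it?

RG48

Shift to the Maidenhead origin (180°W, 90°S): lon 349.09, lat 68.60.
Field: lon ⌊349.09/20⌋ = 17 → R; lat ⌊68.60/10⌋ = 6 → G.
Square: lon ⌊9.09/2⌋ = 4; lat ⌊8.60/1⌋ = 8.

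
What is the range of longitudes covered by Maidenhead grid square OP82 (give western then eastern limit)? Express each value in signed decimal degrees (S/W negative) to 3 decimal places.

Field O=14, P=15: +14·20° lon, +15·10° lat → SW at lon 100°, lat 60°.
Square 8, 2: +8·2° lon, +2·1° lat → SW at lon 116°, lat 62°.
Cell spans 2° lon × 1° lat.
west 116.000, east 118.000.

116.000, 118.000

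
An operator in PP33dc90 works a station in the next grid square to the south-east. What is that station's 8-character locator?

PP33eb09

Longitude extended square 9; +1 → 10, wraps to 0, carry into subsquare.
Longitude subsquare d = 3; +1 → 4 = e.
Latitude extended square 0; −1 → -1, wraps to 9, carry into subsquare.
Latitude subsquare c = 2; −1 → 1 = b.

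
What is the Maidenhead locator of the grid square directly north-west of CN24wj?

CN24vk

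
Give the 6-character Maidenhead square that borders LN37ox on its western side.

Longitude subsquare o = 14; −1 → 13 = n.
The latitude characters are unchanged.

LN37nx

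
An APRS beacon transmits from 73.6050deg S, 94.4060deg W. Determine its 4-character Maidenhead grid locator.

Shift to the Maidenhead origin (180°W, 90°S): lon 85.59, lat 16.39.
Field: lon ⌊85.59/20⌋ = 4 → E; lat ⌊16.39/10⌋ = 1 → B.
Square: lon ⌊5.59/2⌋ = 2; lat ⌊6.39/1⌋ = 6.

EB26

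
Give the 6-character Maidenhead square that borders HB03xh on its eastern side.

HB13ah

Longitude subsquare x = 23; +1 → 24, wraps to 0 = a, carry into square.
Longitude square 0; +1 → 1.
The latitude characters are unchanged.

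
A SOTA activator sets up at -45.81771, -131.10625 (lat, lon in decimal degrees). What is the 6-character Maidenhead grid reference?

CE44ke

Offset from 180°W / 90°S: lon 48.8938°, lat 44.1823°.
Field: lon ⌊48.8938/20⌋ = 2 → C; lat ⌊44.1823/10⌋ = 4 → E.
Square: lon ⌊8.8938/2⌋ = 4; lat ⌊4.1823/1⌋ = 4.
Subsquare: lon ⌊0.8938/0.0833333⌋ = 10 → k; lat ⌊0.1823/0.0416667⌋ = 4 → e.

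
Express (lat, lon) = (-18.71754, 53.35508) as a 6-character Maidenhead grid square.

Offset from 180°W / 90°S: lon 233.3551°, lat 71.2825°.
Field (20°×10°, letters A–R): 233.3551/20 → 11 → L, 71.2825/10 → 7 → H; chars LH.
Square (2°×1°, digits 0–9): 13.3551/2 → 6, 1.2825/1 → 1; chars 61.
Subsquare (5′×2.5′, letters a–x): 1.3551/0.0833333 → 16 → q, 0.2825/0.0416667 → 6 → g; chars qg.

LH61qg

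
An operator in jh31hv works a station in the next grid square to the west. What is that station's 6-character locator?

Longitude subsquare h = 7; −1 → 6 = g.
The latitude characters are unchanged.

JH31gv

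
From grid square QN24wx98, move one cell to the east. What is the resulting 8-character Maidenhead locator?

QN24xx08

Longitude extended square 9; +1 → 10, wraps to 0, carry into subsquare.
Longitude subsquare w = 22; +1 → 23 = x.
The latitude characters are unchanged.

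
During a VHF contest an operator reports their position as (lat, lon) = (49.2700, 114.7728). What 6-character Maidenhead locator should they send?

ON79jg

Shift to the Maidenhead origin (180°W, 90°S): lon 294.7728, lat 139.2700.
Field (20°×10°, letters A–R): lon ⌊294.7728/20⌋ = 14 → O; lat ⌊139.2700/10⌋ = 13 → N.
Square (2°×1°, digits 0–9): lon ⌊14.7728/2⌋ = 7; lat ⌊9.2700/1⌋ = 9.
Subsquare (5′×2.5′, letters a–x): lon ⌊0.7728/0.0833333⌋ = 9 → j; lat ⌊0.2700/0.0416667⌋ = 6 → g.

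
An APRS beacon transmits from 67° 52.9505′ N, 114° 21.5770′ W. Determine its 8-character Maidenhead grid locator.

Offset from 180°W / 90°S: lon 65.64038°, lat 157.88251°.
Field (20°×10°, letters A–R): lon ⌊65.64038/20⌋ = 3 → D; lat ⌊157.88251/10⌋ = 15 → P.
Square (2°×1°, digits 0–9): lon ⌊5.64038/2⌋ = 2; lat ⌊7.88251/1⌋ = 7.
Subsquare (5′×2.5′, letters a–x): lon ⌊1.64038/0.0833333⌋ = 19 → t; lat ⌊0.88251/0.0416667⌋ = 21 → v.
Extended square (30″×15″, digits 0–9): lon ⌊0.05705/0.00833333⌋ = 6; lat ⌊0.00751/0.00416667⌋ = 1.

DP27tv61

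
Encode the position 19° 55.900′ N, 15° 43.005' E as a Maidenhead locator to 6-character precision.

Shift to the Maidenhead origin (180°W, 90°S): lon 195.7167, lat 109.9317.
Field (20°×10°, letters A–R): lon ⌊195.7167/20⌋ = 9 → J; lat ⌊109.9317/10⌋ = 10 → K.
Square (2°×1°, digits 0–9): lon ⌊15.7167/2⌋ = 7; lat ⌊9.9317/1⌋ = 9.
Subsquare (5′×2.5′, letters a–x): lon ⌊1.7167/0.0833333⌋ = 20 → u; lat ⌊0.9317/0.0416667⌋ = 22 → w.

JK79uw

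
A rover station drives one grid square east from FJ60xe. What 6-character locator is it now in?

FJ70ae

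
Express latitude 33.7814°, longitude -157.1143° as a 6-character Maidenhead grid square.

Add 180° to longitude and 90° to latitude: 22.8857, 123.7814.
Field (20°×10°, letters A–R): 22.8857/20 → 1 → B, 123.7814/10 → 12 → M; chars BM.
Square (2°×1°, digits 0–9): 2.8857/2 → 1, 3.7814/1 → 3; chars 13.
Subsquare (5′×2.5′, letters a–x): 0.8857/0.0833333 → 10 → k, 0.7814/0.0416667 → 18 → s; chars ks.

BM13ks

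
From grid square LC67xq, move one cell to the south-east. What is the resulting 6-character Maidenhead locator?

Longitude subsquare x = 23; +1 → 24, wraps to 0 = a, carry into square.
Longitude square 6; +1 → 7.
Latitude subsquare q = 16; −1 → 15 = p.

LC77ap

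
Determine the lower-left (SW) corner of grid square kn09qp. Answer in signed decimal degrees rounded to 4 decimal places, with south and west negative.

49.6250, 21.3333

Field K=10, N=13: +10·20° lon, +13·10° lat → SW at lon 20°, lat 40°.
Square 0, 9: +0·2° lon, +9·1° lat → SW at lon 20°, lat 49°.
Subsquare q=16, p=15: +16·0.0833333° lon, +15·0.0416667° lat → SW at lon 21.3333°, lat 49.625°.
latitude 49.6250, longitude 21.3333.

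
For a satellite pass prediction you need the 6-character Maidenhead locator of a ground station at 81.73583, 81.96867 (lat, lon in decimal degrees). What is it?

NR01xr

Offset from 180°W / 90°S: lon 261.9687°, lat 171.7358°.
Field: lon ⌊261.9687/20⌋ = 13 → N; lat ⌊171.7358/10⌋ = 17 → R.
Square: lon ⌊1.9687/2⌋ = 0; lat ⌊1.7358/1⌋ = 1.
Subsquare: lon ⌊1.9687/0.0833333⌋ = 23 → x; lat ⌊0.7358/0.0416667⌋ = 17 → r.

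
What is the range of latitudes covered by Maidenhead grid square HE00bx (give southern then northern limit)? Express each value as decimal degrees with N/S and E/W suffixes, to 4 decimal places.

Field H=7, E=4: +7·20° lon, +4·10° lat → SW at lon -40°, lat -50°.
Square 0, 0: +0·2° lon, +0·1° lat → SW at lon -40°, lat -50°.
Subsquare b=1, x=23: +1·0.0833333° lon, +23·0.0416667° lat → SW at lon -39.9167°, lat -49.0417°.
Cell spans 0.0833333° lon × 0.0416667° lat.
south 49.0417° S, north 49.0000° S.

49.0417° S, 49.0000° S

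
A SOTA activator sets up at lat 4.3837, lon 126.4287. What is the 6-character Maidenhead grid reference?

Shift to the Maidenhead origin (180°W, 90°S): lon 306.4287, lat 94.3837.
Field: 306.4287/20 → 15 → P, 94.3837/10 → 9 → J; chars PJ.
Square: 6.4287/2 → 3, 4.3837/1 → 4; chars 34.
Subsquare: 0.4287/0.0833333 → 5 → f, 0.3837/0.0416667 → 9 → j; chars fj.

PJ34fj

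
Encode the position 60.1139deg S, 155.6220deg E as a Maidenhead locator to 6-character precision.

QC79tv

Shift to the Maidenhead origin (180°W, 90°S): lon 335.6220, lat 29.8861.
Field: 335.6220/20 → 16 → Q, 29.8861/10 → 2 → C; chars QC.
Square: 15.6220/2 → 7, 9.8861/1 → 9; chars 79.
Subsquare: 1.6220/0.0833333 → 19 → t, 0.8861/0.0416667 → 21 → v; chars tv.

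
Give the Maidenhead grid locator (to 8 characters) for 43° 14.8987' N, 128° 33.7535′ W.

CN53rf29

Offset from 180°W / 90°S: lon 51.43744°, lat 133.24831°.
Field (20°×10°, letters A–R): 51.43744/20 → 2 → C, 133.24831/10 → 13 → N; chars CN.
Square (2°×1°, digits 0–9): 11.43744/2 → 5, 3.24831/1 → 3; chars 53.
Subsquare (5′×2.5′, letters a–x): 1.43744/0.0833333 → 17 → r, 0.24831/0.0416667 → 5 → f; chars rf.
Extended square (30″×15″, digits 0–9): 0.02078/0.00833333 → 2, 0.03998/0.00416667 → 9; chars 29.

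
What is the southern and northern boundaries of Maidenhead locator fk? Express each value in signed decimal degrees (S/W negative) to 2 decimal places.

Field F=5, K=10: +5·20° lon, +10·10° lat → SW at lon -80°, lat 10°.
Cell spans 20° lon × 10° lat.
south 10.00, north 20.00.

10.00, 20.00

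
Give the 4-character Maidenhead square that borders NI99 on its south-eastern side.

OI08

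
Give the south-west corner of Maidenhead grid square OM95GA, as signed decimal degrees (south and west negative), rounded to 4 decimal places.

35.0000, 118.5000

Field O=14, M=12: +14·20° lon, +12·10° lat → SW at lon 100°, lat 30°.
Square 9, 5: +9·2° lon, +5·1° lat → SW at lon 118°, lat 35°.
Subsquare g=6, a=0: +6·0.0833333° lon, +0·0.0416667° lat → SW at lon 118.5°, lat 35°.
latitude 35.0000, longitude 118.5000.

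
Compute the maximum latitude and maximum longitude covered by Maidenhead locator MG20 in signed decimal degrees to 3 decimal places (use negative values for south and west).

-29.000, 66.000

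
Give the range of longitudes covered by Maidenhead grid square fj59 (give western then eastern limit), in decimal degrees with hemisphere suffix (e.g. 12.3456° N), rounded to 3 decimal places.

70.000° W, 68.000° W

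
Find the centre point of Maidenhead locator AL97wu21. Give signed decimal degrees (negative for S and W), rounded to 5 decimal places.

27.83958, -160.14583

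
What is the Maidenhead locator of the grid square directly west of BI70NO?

BI70mo

Longitude subsquare n = 13; −1 → 12 = m.
The latitude characters are unchanged.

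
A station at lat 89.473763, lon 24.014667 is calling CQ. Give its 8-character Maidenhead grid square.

KR29al13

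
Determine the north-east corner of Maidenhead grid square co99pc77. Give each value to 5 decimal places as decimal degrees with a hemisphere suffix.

Field C=2, O=14: +2·20° lon, +14·10° lat → SW at lon -140°, lat 50°.
Square 9, 9: +9·2° lon, +9·1° lat → SW at lon -122°, lat 59°.
Subsquare p=15, c=2: +15·0.0833333° lon, +2·0.0416667° lat → SW at lon -120.75°, lat 59.0833°.
Extended square 7, 7: +7·0.00833333° lon, +7·0.00416667° lat → SW at lon -120.692°, lat 59.1125°.
Cell spans 0.00833333° lon × 0.00416667° lat. NE corner is SW corner plus one full cell.
latitude 59.11667° N, longitude 120.68333° W.

59.11667° N, 120.68333° W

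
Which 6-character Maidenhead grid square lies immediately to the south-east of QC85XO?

Longitude subsquare x = 23; +1 → 24, wraps to 0 = a, carry into square.
Longitude square 8; +1 → 9.
Latitude subsquare o = 14; −1 → 13 = n.

QC95an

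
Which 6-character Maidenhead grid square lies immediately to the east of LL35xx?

Longitude subsquare x = 23; +1 → 24, wraps to 0 = a, carry into square.
Longitude square 3; +1 → 4.
The latitude characters are unchanged.

LL45ax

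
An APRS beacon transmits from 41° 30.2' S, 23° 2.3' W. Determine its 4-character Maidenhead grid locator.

HE88

Offset from 180°W / 90°S: lon 156.96°, lat 48.50°.
Field: 156.96/20 → 7 → H, 48.50/10 → 4 → E; chars HE.
Square: 16.96/2 → 8, 8.50/1 → 8; chars 88.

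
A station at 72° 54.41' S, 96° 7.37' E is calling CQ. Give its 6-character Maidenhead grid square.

NB87bc

Offset from 180°W / 90°S: lon 276.1228°, lat 17.0932°.
Field (20°×10°, letters A–R): 276.1228/20 → 13 → N, 17.0932/10 → 1 → B; chars NB.
Square (2°×1°, digits 0–9): 16.1228/2 → 8, 7.0932/1 → 7; chars 87.
Subsquare (5′×2.5′, letters a–x): 0.1228/0.0833333 → 1 → b, 0.0932/0.0416667 → 2 → c; chars bc.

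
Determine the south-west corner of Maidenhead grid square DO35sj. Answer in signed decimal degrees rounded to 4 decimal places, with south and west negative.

55.3750, -112.5000

Field D=3, O=14: +3·20° lon, +14·10° lat → SW at lon -120°, lat 50°.
Square 3, 5: +3·2° lon, +5·1° lat → SW at lon -114°, lat 55°.
Subsquare s=18, j=9: +18·0.0833333° lon, +9·0.0416667° lat → SW at lon -112.5°, lat 55.375°.
latitude 55.3750, longitude -112.5000.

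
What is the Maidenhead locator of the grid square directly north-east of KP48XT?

KP58au

Longitude subsquare x = 23; +1 → 24, wraps to 0 = a, carry into square.
Longitude square 4; +1 → 5.
Latitude subsquare t = 19; +1 → 20 = u.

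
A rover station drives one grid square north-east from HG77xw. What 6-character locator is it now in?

HG87ax

Longitude subsquare x = 23; +1 → 24, wraps to 0 = a, carry into square.
Longitude square 7; +1 → 8.
Latitude subsquare w = 22; +1 → 23 = x.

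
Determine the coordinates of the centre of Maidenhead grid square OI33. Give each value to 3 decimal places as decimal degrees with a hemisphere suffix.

Field O=14, I=8: +14·20° lon, +8·10° lat → SW at lon 100°, lat -10°.
Square 3, 3: +3·2° lon, +3·1° lat → SW at lon 106°, lat -7°.
Cell spans 2° lon × 1° lat. Centre is SW corner plus half of each.
latitude 6.500° S, longitude 107.000° E.

6.500° S, 107.000° E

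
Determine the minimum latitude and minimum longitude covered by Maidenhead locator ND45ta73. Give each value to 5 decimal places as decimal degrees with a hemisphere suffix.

Field N=13, D=3: +13·20° lon, +3·10° lat → SW at lon 80°, lat -60°.
Square 4, 5: +4·2° lon, +5·1° lat → SW at lon 88°, lat -55°.
Subsquare t=19, a=0: +19·0.0833333° lon, +0·0.0416667° lat → SW at lon 89.5833°, lat -55°.
Extended square 7, 3: +7·0.00833333° lon, +3·0.00416667° lat → SW at lon 89.6417°, lat -54.9875°.
latitude 54.98750° S, longitude 89.64167° E.

54.98750° S, 89.64167° E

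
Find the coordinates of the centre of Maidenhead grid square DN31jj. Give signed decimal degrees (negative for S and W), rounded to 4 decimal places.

41.3958, -113.2083

Field D=3, N=13: +3·20° lon, +13·10° lat → SW at lon -120°, lat 40°.
Square 3, 1: +3·2° lon, +1·1° lat → SW at lon -114°, lat 41°.
Subsquare j=9, j=9: +9·0.0833333° lon, +9·0.0416667° lat → SW at lon -113.25°, lat 41.375°.
Cell spans 0.0833333° lon × 0.0416667° lat. Centre is SW corner plus half of each.
latitude 41.3958, longitude -113.2083.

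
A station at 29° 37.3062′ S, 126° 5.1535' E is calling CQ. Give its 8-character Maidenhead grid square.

Add 180° to longitude and 90° to latitude: 306.08589, 60.37823.
Field: lon ⌊306.08589/20⌋ = 15 → P; lat ⌊60.37823/10⌋ = 6 → G.
Square: lon ⌊6.08589/2⌋ = 3; lat ⌊0.37823/1⌋ = 0.
Subsquare: lon ⌊0.08589/0.0833333⌋ = 1 → b; lat ⌊0.37823/0.0416667⌋ = 9 → j.
Extended square: lon ⌊0.00256/0.00833333⌋ = 0; lat ⌊0.00323/0.00416667⌋ = 0.

PG30bj00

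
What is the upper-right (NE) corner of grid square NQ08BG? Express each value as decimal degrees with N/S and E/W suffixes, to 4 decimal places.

Field N=13, Q=16: +13·20° lon, +16·10° lat → SW at lon 80°, lat 70°.
Square 0, 8: +0·2° lon, +8·1° lat → SW at lon 80°, lat 78°.
Subsquare b=1, g=6: +1·0.0833333° lon, +6·0.0416667° lat → SW at lon 80.0833°, lat 78.25°.
Cell spans 0.0833333° lon × 0.0416667° lat. NE corner is SW corner plus one full cell.
latitude 78.2917° N, longitude 80.1667° E.

78.2917° N, 80.1667° E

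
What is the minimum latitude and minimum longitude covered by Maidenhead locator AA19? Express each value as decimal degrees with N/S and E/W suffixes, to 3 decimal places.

81.000° S, 178.000° W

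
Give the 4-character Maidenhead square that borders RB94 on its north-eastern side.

Longitude square 9; +1 → 10, wraps to 0, carry into field.
Longitude field R = 17; +1 → 18, wraps to 0 = A, wrapping around the antimeridian.
Latitude square 4; +1 → 5.

AB05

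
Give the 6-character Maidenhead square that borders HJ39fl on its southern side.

HJ39fk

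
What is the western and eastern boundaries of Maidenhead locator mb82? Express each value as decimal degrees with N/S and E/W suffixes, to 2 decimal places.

Field M=12, B=1: +12·20° lon, +1·10° lat → SW at lon 60°, lat -80°.
Square 8, 2: +8·2° lon, +2·1° lat → SW at lon 76°, lat -78°.
Cell spans 2° lon × 1° lat.
west 76.00° E, east 78.00° E.

76.00° E, 78.00° E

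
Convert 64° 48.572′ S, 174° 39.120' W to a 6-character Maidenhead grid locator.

Shift to the Maidenhead origin (180°W, 90°S): lon 5.3480, lat 25.1905.
Field: 5.3480/20 → 0 → A, 25.1905/10 → 2 → C; chars AC.
Square: 5.3480/2 → 2, 5.1905/1 → 5; chars 25.
Subsquare: 1.3480/0.0833333 → 16 → q, 0.1905/0.0416667 → 4 → e; chars qe.

AC25qe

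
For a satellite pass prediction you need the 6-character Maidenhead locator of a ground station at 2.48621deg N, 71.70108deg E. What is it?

Add 180° to longitude and 90° to latitude: 251.7011, 92.4862.
Field: 251.7011/20 → 12 → M, 92.4862/10 → 9 → J; chars MJ.
Square: 11.7011/2 → 5, 2.4862/1 → 2; chars 52.
Subsquare: 1.7011/0.0833333 → 20 → u, 0.4862/0.0416667 → 11 → l; chars ul.

MJ52ul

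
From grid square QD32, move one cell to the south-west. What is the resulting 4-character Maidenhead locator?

Longitude square 3; −1 → 2.
Latitude square 2; −1 → 1.

QD21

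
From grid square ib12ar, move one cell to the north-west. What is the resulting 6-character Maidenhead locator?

IB02xs

Longitude subsquare a = 0; −1 → -1, wraps to 23 = x, carry into square.
Longitude square 1; −1 → 0.
Latitude subsquare r = 17; +1 → 18 = s.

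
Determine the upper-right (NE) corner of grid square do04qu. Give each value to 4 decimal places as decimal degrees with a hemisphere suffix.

Field D=3, O=14: +3·20° lon, +14·10° lat → SW at lon -120°, lat 50°.
Square 0, 4: +0·2° lon, +4·1° lat → SW at lon -120°, lat 54°.
Subsquare q=16, u=20: +16·0.0833333° lon, +20·0.0416667° lat → SW at lon -118.667°, lat 54.8333°.
Cell spans 0.0833333° lon × 0.0416667° lat. NE corner is SW corner plus one full cell.
latitude 54.8750° N, longitude 118.5833° W.

54.8750° N, 118.5833° W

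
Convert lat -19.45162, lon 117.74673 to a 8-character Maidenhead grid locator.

OH80un91

Shift to the Maidenhead origin (180°W, 90°S): lon 297.74673, lat 70.54838.
Field: 297.74673/20 → 14 → O, 70.54838/10 → 7 → H; chars OH.
Square: 17.74673/2 → 8, 0.54838/1 → 0; chars 80.
Subsquare: 1.74673/0.0833333 → 20 → u, 0.54838/0.0416667 → 13 → n; chars un.
Extended square: 0.08006/0.00833333 → 9, 0.00671/0.00416667 → 1; chars 91.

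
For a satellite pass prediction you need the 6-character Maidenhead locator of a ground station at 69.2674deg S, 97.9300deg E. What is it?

NC80xr

Shift to the Maidenhead origin (180°W, 90°S): lon 277.9300, lat 20.7326.
Field: lon ⌊277.9300/20⌋ = 13 → N; lat ⌊20.7326/10⌋ = 2 → C.
Square: lon ⌊17.9300/2⌋ = 8; lat ⌊0.7326/1⌋ = 0.
Subsquare: lon ⌊1.9300/0.0833333⌋ = 23 → x; lat ⌊0.7326/0.0416667⌋ = 17 → r.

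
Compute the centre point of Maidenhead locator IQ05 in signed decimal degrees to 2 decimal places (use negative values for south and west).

75.50, -19.00

Field I=8, Q=16: +8·20° lon, +16·10° lat → SW at lon -20°, lat 70°.
Square 0, 5: +0·2° lon, +5·1° lat → SW at lon -20°, lat 75°.
Cell spans 2° lon × 1° lat. Centre is SW corner plus half of each.
latitude 75.50, longitude -19.00.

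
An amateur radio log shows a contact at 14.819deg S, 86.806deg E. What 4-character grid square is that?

NH35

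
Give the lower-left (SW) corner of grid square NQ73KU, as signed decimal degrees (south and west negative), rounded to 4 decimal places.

73.8333, 94.8333

Field N=13, Q=16: +13·20° lon, +16·10° lat → SW at lon 80°, lat 70°.
Square 7, 3: +7·2° lon, +3·1° lat → SW at lon 94°, lat 73°.
Subsquare k=10, u=20: +10·0.0833333° lon, +20·0.0416667° lat → SW at lon 94.8333°, lat 73.8333°.
latitude 73.8333, longitude 94.8333.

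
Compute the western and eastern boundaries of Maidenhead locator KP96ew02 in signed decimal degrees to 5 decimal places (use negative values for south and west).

38.33333, 38.34167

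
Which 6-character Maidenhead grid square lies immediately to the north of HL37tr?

HL37ts

Latitude subsquare r = 17; +1 → 18 = s.
The longitude characters are unchanged.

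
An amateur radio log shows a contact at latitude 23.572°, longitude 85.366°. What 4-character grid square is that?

Add 180° to longitude and 90° to latitude: 265.37, 113.57.
Field: 265.37/20 → 13 → N, 113.57/10 → 11 → L; chars NL.
Square: 5.37/2 → 2, 3.57/1 → 3; chars 23.

NL23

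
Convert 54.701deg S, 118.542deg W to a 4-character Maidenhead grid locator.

DD05

Add 180° to longitude and 90° to latitude: 61.46, 35.30.
Field (20°×10°, letters A–R): 61.46/20 → 3 → D, 35.30/10 → 3 → D; chars DD.
Square (2°×1°, digits 0–9): 1.46/2 → 0, 5.30/1 → 5; chars 05.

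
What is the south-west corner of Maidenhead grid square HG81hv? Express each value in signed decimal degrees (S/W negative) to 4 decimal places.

Field H=7, G=6: +7·20° lon, +6·10° lat → SW at lon -40°, lat -30°.
Square 8, 1: +8·2° lon, +1·1° lat → SW at lon -24°, lat -29°.
Subsquare h=7, v=21: +7·0.0833333° lon, +21·0.0416667° lat → SW at lon -23.4167°, lat -28.125°.
latitude -28.1250, longitude -23.4167.

-28.1250, -23.4167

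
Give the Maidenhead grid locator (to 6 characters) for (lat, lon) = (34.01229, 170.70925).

RM54ia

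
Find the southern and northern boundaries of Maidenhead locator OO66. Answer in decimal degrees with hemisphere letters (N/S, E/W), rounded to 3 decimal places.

Field O=14, O=14: +14·20° lon, +14·10° lat → SW at lon 100°, lat 50°.
Square 6, 6: +6·2° lon, +6·1° lat → SW at lon 112°, lat 56°.
Cell spans 2° lon × 1° lat.
south 56.000° N, north 57.000° N.

56.000° N, 57.000° N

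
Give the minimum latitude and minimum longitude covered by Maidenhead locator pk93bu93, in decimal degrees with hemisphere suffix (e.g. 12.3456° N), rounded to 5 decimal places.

13.84583° N, 138.15833° E

Field P=15, K=10: +15·20° lon, +10·10° lat → SW at lon 120°, lat 10°.
Square 9, 3: +9·2° lon, +3·1° lat → SW at lon 138°, lat 13°.
Subsquare b=1, u=20: +1·0.0833333° lon, +20·0.0416667° lat → SW at lon 138.083°, lat 13.8333°.
Extended square 9, 3: +9·0.00833333° lon, +3·0.00416667° lat → SW at lon 138.158°, lat 13.8458°.
latitude 13.84583° N, longitude 138.15833° E.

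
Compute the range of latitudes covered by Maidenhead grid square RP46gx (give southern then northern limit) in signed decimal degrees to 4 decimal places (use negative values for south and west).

Field R=17, P=15: +17·20° lon, +15·10° lat → SW at lon 160°, lat 60°.
Square 4, 6: +4·2° lon, +6·1° lat → SW at lon 168°, lat 66°.
Subsquare g=6, x=23: +6·0.0833333° lon, +23·0.0416667° lat → SW at lon 168.5°, lat 66.9583°.
Cell spans 0.0833333° lon × 0.0416667° lat.
south 66.9583, north 67.0000.

66.9583, 67.0000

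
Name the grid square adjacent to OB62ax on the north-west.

Longitude subsquare a = 0; −1 → -1, wraps to 23 = x, carry into square.
Longitude square 6; −1 → 5.
Latitude subsquare x = 23; +1 → 24, wraps to 0 = a, carry into square.
Latitude square 2; +1 → 3.

OB53xa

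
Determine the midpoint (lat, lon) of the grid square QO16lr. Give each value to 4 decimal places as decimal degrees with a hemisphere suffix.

56.7292° N, 142.9583° E

Field Q=16, O=14: +16·20° lon, +14·10° lat → SW at lon 140°, lat 50°.
Square 1, 6: +1·2° lon, +6·1° lat → SW at lon 142°, lat 56°.
Subsquare l=11, r=17: +11·0.0833333° lon, +17·0.0416667° lat → SW at lon 142.917°, lat 56.7083°.
Cell spans 0.0833333° lon × 0.0416667° lat. Centre is SW corner plus half of each.
latitude 56.7292° N, longitude 142.9583° E.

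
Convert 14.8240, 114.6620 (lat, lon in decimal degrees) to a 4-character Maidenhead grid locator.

OK74

Add 180° to longitude and 90° to latitude: 294.66, 104.82.
Field: lon ⌊294.66/20⌋ = 14 → O; lat ⌊104.82/10⌋ = 10 → K.
Square: lon ⌊14.66/2⌋ = 7; lat ⌊4.82/1⌋ = 4.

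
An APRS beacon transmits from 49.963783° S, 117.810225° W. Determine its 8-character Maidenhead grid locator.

Offset from 180°W / 90°S: lon 62.18977°, lat 40.03622°.
Field: lon ⌊62.18977/20⌋ = 3 → D; lat ⌊40.03622/10⌋ = 4 → E.
Square: lon ⌊2.18977/2⌋ = 1; lat ⌊0.03622/1⌋ = 0.
Subsquare: lon ⌊0.18977/0.0833333⌋ = 2 → c; lat ⌊0.03622/0.0416667⌋ = 0 → a.
Extended square: lon ⌊0.02311/0.00833333⌋ = 2; lat ⌊0.03622/0.00416667⌋ = 8.

DE10ca28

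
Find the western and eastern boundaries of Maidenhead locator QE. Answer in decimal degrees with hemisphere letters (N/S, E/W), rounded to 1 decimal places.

140.0° E, 160.0° E

Field Q=16, E=4: +16·20° lon, +4·10° lat → SW at lon 140°, lat -50°.
Cell spans 20° lon × 10° lat.
west 140.0° E, east 160.0° E.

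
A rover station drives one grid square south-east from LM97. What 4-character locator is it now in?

MM06

Longitude square 9; +1 → 10, wraps to 0, carry into field.
Longitude field L = 11; +1 → 12 = M.
Latitude square 7; −1 → 6.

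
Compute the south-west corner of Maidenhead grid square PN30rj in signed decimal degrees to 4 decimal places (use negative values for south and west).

Field P=15, N=13: +15·20° lon, +13·10° lat → SW at lon 120°, lat 40°.
Square 3, 0: +3·2° lon, +0·1° lat → SW at lon 126°, lat 40°.
Subsquare r=17, j=9: +17·0.0833333° lon, +9·0.0416667° lat → SW at lon 127.417°, lat 40.375°.
latitude 40.3750, longitude 127.4167.

40.3750, 127.4167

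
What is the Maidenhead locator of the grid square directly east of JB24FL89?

Longitude extended square 8; +1 → 9.
The latitude characters are unchanged.

JB24fl99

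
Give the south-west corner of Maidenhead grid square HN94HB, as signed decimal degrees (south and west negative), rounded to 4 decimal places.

Field H=7, N=13: +7·20° lon, +13·10° lat → SW at lon -40°, lat 40°.
Square 9, 4: +9·2° lon, +4·1° lat → SW at lon -22°, lat 44°.
Subsquare h=7, b=1: +7·0.0833333° lon, +1·0.0416667° lat → SW at lon -21.4167°, lat 44.0417°.
latitude 44.0417, longitude -21.4167.

44.0417, -21.4167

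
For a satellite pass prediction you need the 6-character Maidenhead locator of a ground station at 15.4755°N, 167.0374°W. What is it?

Offset from 180°W / 90°S: lon 12.9626°, lat 105.4755°.
Field: lon ⌊12.9626/20⌋ = 0 → A; lat ⌊105.4755/10⌋ = 10 → K.
Square: lon ⌊12.9626/2⌋ = 6; lat ⌊5.4755/1⌋ = 5.
Subsquare: lon ⌊0.9626/0.0833333⌋ = 11 → l; lat ⌊0.4755/0.0416667⌋ = 11 → l.

AK65ll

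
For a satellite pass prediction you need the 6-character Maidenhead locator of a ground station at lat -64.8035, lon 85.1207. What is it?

NC25ne

Offset from 180°W / 90°S: lon 265.1207°, lat 25.1965°.
Field: lon ⌊265.1207/20⌋ = 13 → N; lat ⌊25.1965/10⌋ = 2 → C.
Square: lon ⌊5.1207/2⌋ = 2; lat ⌊5.1965/1⌋ = 5.
Subsquare: lon ⌊1.1207/0.0833333⌋ = 13 → n; lat ⌊0.1965/0.0416667⌋ = 4 → e.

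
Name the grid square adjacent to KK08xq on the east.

KK18aq

Longitude subsquare x = 23; +1 → 24, wraps to 0 = a, carry into square.
Longitude square 0; +1 → 1.
The latitude characters are unchanged.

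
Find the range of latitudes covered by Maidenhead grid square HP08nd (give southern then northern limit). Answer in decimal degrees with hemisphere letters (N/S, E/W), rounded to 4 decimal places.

Field H=7, P=15: +7·20° lon, +15·10° lat → SW at lon -40°, lat 60°.
Square 0, 8: +0·2° lon, +8·1° lat → SW at lon -40°, lat 68°.
Subsquare n=13, d=3: +13·0.0833333° lon, +3·0.0416667° lat → SW at lon -38.9167°, lat 68.125°.
Cell spans 0.0833333° lon × 0.0416667° lat.
south 68.1250° N, north 68.1667° N.

68.1250° N, 68.1667° N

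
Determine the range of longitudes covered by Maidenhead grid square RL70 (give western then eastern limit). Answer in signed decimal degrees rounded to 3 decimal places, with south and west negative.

174.000, 176.000

Field R=17, L=11: +17·20° lon, +11·10° lat → SW at lon 160°, lat 20°.
Square 7, 0: +7·2° lon, +0·1° lat → SW at lon 174°, lat 20°.
Cell spans 2° lon × 1° lat.
west 174.000, east 176.000.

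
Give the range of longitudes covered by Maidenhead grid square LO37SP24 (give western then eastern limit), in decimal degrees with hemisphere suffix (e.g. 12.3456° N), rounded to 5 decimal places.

Field L=11, O=14: +11·20° lon, +14·10° lat → SW at lon 40°, lat 50°.
Square 3, 7: +3·2° lon, +7·1° lat → SW at lon 46°, lat 57°.
Subsquare s=18, p=15: +18·0.0833333° lon, +15·0.0416667° lat → SW at lon 47.5°, lat 57.625°.
Extended square 2, 4: +2·0.00833333° lon, +4·0.00416667° lat → SW at lon 47.5167°, lat 57.6417°.
Cell spans 0.00833333° lon × 0.00416667° lat.
west 47.51667° E, east 47.52500° E.

47.51667° E, 47.52500° E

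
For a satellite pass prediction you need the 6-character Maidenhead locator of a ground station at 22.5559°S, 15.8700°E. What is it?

Shift to the Maidenhead origin (180°W, 90°S): lon 195.8700, lat 67.4441.
Field: 195.8700/20 → 9 → J, 67.4441/10 → 6 → G; chars JG.
Square: 15.8700/2 → 7, 7.4441/1 → 7; chars 77.
Subsquare: 1.8700/0.0833333 → 22 → w, 0.4441/0.0416667 → 10 → k; chars wk.

JG77wk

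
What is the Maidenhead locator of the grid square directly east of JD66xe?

JD76ae

Longitude subsquare x = 23; +1 → 24, wraps to 0 = a, carry into square.
Longitude square 6; +1 → 7.
The latitude characters are unchanged.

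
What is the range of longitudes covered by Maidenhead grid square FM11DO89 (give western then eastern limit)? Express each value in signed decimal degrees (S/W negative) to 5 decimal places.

-77.68333, -77.67500

Field F=5, M=12: +5·20° lon, +12·10° lat → SW at lon -80°, lat 30°.
Square 1, 1: +1·2° lon, +1·1° lat → SW at lon -78°, lat 31°.
Subsquare d=3, o=14: +3·0.0833333° lon, +14·0.0416667° lat → SW at lon -77.75°, lat 31.5833°.
Extended square 8, 9: +8·0.00833333° lon, +9·0.00416667° lat → SW at lon -77.6833°, lat 31.6208°.
Cell spans 0.00833333° lon × 0.00416667° lat.
west -77.68333, east -77.67500.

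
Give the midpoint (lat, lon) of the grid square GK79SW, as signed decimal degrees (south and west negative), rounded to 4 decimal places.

Field G=6, K=10: +6·20° lon, +10·10° lat → SW at lon -60°, lat 10°.
Square 7, 9: +7·2° lon, +9·1° lat → SW at lon -46°, lat 19°.
Subsquare s=18, w=22: +18·0.0833333° lon, +22·0.0416667° lat → SW at lon -44.5°, lat 19.9167°.
Cell spans 0.0833333° lon × 0.0416667° lat. Centre is SW corner plus half of each.
latitude 19.9375, longitude -44.4583.

19.9375, -44.4583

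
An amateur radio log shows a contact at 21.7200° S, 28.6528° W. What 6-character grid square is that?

HG58qg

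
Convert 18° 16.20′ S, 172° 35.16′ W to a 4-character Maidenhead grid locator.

Offset from 180°W / 90°S: lon 7.41°, lat 71.73°.
Field: lon ⌊7.41/20⌋ = 0 → A; lat ⌊71.73/10⌋ = 7 → H.
Square: lon ⌊7.41/2⌋ = 3; lat ⌊1.73/1⌋ = 1.

AH31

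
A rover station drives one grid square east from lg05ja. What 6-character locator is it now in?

Longitude subsquare j = 9; +1 → 10 = k.
The latitude characters are unchanged.

LG05ka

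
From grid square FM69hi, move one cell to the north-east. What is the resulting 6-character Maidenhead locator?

Longitude subsquare h = 7; +1 → 8 = i.
Latitude subsquare i = 8; +1 → 9 = j.

FM69ij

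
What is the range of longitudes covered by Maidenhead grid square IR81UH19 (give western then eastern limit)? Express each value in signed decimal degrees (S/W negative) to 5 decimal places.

Field I=8, R=17: +8·20° lon, +17·10° lat → SW at lon -20°, lat 80°.
Square 8, 1: +8·2° lon, +1·1° lat → SW at lon -4°, lat 81°.
Subsquare u=20, h=7: +20·0.0833333° lon, +7·0.0416667° lat → SW at lon -2.33333°, lat 81.2917°.
Extended square 1, 9: +1·0.00833333° lon, +9·0.00416667° lat → SW at lon -2.325°, lat 81.3292°.
Cell spans 0.00833333° lon × 0.00416667° lat.
west -2.32500, east -2.31667.

-2.32500, -2.31667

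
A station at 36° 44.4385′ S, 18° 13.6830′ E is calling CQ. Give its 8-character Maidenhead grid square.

Shift to the Maidenhead origin (180°W, 90°S): lon 198.22805, lat 53.25936.
Field: lon ⌊198.22805/20⌋ = 9 → J; lat ⌊53.25936/10⌋ = 5 → F.
Square: lon ⌊18.22805/2⌋ = 9; lat ⌊3.25936/1⌋ = 3.
Subsquare: lon ⌊0.22805/0.0833333⌋ = 2 → c; lat ⌊0.25936/0.0416667⌋ = 6 → g.
Extended square: lon ⌊0.06138/0.00833333⌋ = 7; lat ⌊0.00936/0.00416667⌋ = 2.

JF93cg72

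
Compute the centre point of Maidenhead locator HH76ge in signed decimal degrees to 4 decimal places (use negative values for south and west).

Field H=7, H=7: +7·20° lon, +7·10° lat → SW at lon -40°, lat -20°.
Square 7, 6: +7·2° lon, +6·1° lat → SW at lon -26°, lat -14°.
Subsquare g=6, e=4: +6·0.0833333° lon, +4·0.0416667° lat → SW at lon -25.5°, lat -13.8333°.
Cell spans 0.0833333° lon × 0.0416667° lat. Centre is SW corner plus half of each.
latitude -13.8125, longitude -25.4583.

-13.8125, -25.4583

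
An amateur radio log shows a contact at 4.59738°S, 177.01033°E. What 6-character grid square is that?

Add 180° to longitude and 90° to latitude: 357.0103, 85.4026.
Field: lon ⌊357.0103/20⌋ = 17 → R; lat ⌊85.4026/10⌋ = 8 → I.
Square: lon ⌊17.0103/2⌋ = 8; lat ⌊5.4026/1⌋ = 5.
Subsquare: lon ⌊1.0103/0.0833333⌋ = 12 → m; lat ⌊0.4026/0.0416667⌋ = 9 → j.

RI85mj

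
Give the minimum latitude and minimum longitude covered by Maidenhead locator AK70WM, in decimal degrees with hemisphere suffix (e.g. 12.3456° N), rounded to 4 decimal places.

10.5000° N, 164.1667° W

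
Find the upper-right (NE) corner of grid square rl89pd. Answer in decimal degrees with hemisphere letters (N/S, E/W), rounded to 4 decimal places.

29.1667° N, 177.3333° E

Field R=17, L=11: +17·20° lon, +11·10° lat → SW at lon 160°, lat 20°.
Square 8, 9: +8·2° lon, +9·1° lat → SW at lon 176°, lat 29°.
Subsquare p=15, d=3: +15·0.0833333° lon, +3·0.0416667° lat → SW at lon 177.25°, lat 29.125°.
Cell spans 0.0833333° lon × 0.0416667° lat. NE corner is SW corner plus one full cell.
latitude 29.1667° N, longitude 177.3333° E.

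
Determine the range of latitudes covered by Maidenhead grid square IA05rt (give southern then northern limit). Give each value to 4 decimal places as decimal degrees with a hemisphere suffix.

84.2083° S, 84.1667° S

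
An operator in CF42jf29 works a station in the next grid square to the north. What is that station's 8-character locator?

CF42jg20

Latitude extended square 9; +1 → 10, wraps to 0, carry into subsquare.
Latitude subsquare f = 5; +1 → 6 = g.
The longitude characters are unchanged.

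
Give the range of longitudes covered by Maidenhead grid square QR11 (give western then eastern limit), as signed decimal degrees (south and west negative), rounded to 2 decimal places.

142.00, 144.00

Field Q=16, R=17: +16·20° lon, +17·10° lat → SW at lon 140°, lat 80°.
Square 1, 1: +1·2° lon, +1·1° lat → SW at lon 142°, lat 81°.
Cell spans 2° lon × 1° lat.
west 142.00, east 144.00.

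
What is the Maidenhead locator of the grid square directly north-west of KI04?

Longitude square 0; −1 → -1, wraps to 9, carry into field.
Longitude field K = 10; −1 → 9 = J.
Latitude square 4; +1 → 5.

JI95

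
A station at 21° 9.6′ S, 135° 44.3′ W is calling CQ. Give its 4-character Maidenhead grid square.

CG28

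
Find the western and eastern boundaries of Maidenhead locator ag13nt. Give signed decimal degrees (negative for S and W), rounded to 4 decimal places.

Field A=0, G=6: +0·20° lon, +6·10° lat → SW at lon -180°, lat -30°.
Square 1, 3: +1·2° lon, +3·1° lat → SW at lon -178°, lat -27°.
Subsquare n=13, t=19: +13·0.0833333° lon, +19·0.0416667° lat → SW at lon -176.917°, lat -26.2083°.
Cell spans 0.0833333° lon × 0.0416667° lat.
west -176.9167, east -176.8333.

-176.9167, -176.8333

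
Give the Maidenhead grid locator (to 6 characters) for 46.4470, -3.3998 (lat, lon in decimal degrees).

IN86hk

Offset from 180°W / 90°S: lon 176.6002°, lat 136.4470°.
Field: 176.6002/20 → 8 → I, 136.4470/10 → 13 → N; chars IN.
Square: 16.6002/2 → 8, 6.4470/1 → 6; chars 86.
Subsquare: 0.6002/0.0833333 → 7 → h, 0.4470/0.0416667 → 10 → k; chars hk.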